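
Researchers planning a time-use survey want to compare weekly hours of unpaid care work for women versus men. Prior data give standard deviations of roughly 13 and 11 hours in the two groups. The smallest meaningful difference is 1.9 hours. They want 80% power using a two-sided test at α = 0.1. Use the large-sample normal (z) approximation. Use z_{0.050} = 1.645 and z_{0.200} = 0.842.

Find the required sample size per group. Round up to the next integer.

n = (z_{α/2} + z_β)² · (σ₁² + σ₂²) / δ²
  = (1.645 + 0.842)² · (13² + 11² = 290) / 1.9²
  = 6.1852 · 290 / 3.61
  = 496.87
Round up → n = 497 per group.

n = 497 per group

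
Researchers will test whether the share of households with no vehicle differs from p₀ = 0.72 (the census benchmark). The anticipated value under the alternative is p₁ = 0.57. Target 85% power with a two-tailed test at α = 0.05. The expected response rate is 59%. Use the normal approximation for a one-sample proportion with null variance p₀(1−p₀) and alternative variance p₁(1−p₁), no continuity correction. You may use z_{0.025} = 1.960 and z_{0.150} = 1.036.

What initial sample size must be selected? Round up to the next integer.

n = 147

n = [z_{α/2}·√(p₀q₀) + z_β·√(p₁q₁)]² / (p₁ − p₀)²
  = [1.960·√(0.72·0.28) + 1.036·√(0.57·0.43)]² / (-0.15)²
  = [1.960·0.4490 + 1.036·0.4951]² / 0.0225
  = [1.3929]² / 0.0225
  = 86.23
Adjust for 59% response: 86.23 / 0.59 = 146.16.
Round up → n = 147.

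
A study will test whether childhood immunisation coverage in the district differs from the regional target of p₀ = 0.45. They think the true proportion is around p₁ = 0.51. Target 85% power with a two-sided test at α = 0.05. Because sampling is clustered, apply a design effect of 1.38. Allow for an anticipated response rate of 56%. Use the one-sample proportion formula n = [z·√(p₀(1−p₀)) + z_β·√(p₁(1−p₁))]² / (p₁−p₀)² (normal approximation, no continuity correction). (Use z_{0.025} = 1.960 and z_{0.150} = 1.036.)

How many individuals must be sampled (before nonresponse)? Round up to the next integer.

n = [z_{α/2}·√(p₀q₀) + z_β·√(p₁q₁)]² / (p₁ − p₀)²
  = [1.960·√(0.45·0.55) + 1.036·√(0.51·0.49)]² / (0.06)²
  = [1.960·0.4975 + 1.036·0.4999]² / 0.0036
  = [1.4930]² / 0.0036
  = 619.17
Design effect: 1.38 × 619.17 = 854.45.
Adjust for 56% response: 854.45 / 0.56 = 1525.80.
Round up → n = 1526.

n = 1526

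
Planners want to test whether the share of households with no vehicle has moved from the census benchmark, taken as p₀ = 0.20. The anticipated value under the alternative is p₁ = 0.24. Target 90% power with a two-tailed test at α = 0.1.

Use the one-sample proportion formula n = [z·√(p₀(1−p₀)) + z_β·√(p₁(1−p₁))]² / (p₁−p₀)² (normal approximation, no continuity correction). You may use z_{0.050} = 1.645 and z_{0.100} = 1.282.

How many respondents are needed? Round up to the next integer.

n = [z_{α/2}·√(p₀q₀) + z_β·√(p₁q₁)]² / (p₁ − p₀)²
  = [1.645·√(0.20·0.80) + 1.282·√(0.24·0.76)]² / (0.04)²
  = [1.645·0.4000 + 1.282·0.4271]² / 0.0016
  = [1.2055]² / 0.0016
  = 908.30
Round up → n = 909.

n = 909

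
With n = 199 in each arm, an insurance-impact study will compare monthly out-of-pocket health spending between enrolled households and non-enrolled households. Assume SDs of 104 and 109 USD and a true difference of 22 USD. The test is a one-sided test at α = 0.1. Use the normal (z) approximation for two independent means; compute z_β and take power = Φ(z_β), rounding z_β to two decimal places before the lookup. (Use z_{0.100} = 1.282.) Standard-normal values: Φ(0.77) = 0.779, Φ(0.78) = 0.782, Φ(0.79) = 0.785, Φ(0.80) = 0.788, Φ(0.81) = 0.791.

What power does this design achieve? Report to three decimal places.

z_β = δ·√(n/(σ₁²+σ₂²)) − z_α
    = 22 · √(199/22697) − 1.282
    = 22 · 0.09364 − 1.282
    = 2.0600 − 1.282 = 0.7780 → 0.78
Power = Φ(0.78) = 0.782.

Power ≈ 0.782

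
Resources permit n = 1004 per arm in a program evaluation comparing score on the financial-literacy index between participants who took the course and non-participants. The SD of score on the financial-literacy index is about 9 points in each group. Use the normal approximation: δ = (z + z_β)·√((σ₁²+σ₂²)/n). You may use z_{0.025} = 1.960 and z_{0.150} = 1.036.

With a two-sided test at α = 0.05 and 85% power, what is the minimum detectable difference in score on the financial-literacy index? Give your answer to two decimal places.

δ = (z_{α/2} + z_β) · √((σ₁²+σ₂²)/n)
  = (1.960 + 1.036) · √(162/1004)
  = 2.996 · √0.16135
  = 2.996 · 0.4017
  = 1.2035

Minimum detectable difference ≈ 1.20 points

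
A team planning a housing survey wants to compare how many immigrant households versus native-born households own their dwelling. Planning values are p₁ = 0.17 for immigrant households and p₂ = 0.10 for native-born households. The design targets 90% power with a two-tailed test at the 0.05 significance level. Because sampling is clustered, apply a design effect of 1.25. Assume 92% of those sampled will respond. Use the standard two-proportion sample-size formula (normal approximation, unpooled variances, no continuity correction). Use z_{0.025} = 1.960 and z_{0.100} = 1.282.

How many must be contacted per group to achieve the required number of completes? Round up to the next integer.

n = (z_{α/2} + z_β)² · [p₁(1−p₁) + p₂(1−p₂)] / (p₁ − p₂)²
  = (1.960 + 1.282)² · (0.17·0.83 + 0.10·0.90) / (0.07)²
  = (3.242)² · (0.1411 + 0.0900) / 0.0049
  = 10.5106 · 0.2311 / 0.0049
  = 495.71
Design effect: 1.25 × 495.71 = 619.64.
Adjust for 92% response: 619.64 / 0.92 = 673.52.
Round up → n = 674 per group.

n = 674 per group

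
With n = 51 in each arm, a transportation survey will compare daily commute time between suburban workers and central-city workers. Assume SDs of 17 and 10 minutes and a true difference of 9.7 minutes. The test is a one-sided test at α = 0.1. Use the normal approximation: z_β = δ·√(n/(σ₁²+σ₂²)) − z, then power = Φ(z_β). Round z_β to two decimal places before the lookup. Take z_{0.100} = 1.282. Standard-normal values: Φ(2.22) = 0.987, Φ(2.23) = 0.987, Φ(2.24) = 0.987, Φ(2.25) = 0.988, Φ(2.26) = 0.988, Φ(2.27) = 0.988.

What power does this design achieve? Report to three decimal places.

Power ≈ 0.987

z_β = δ·√(n/(σ₁²+σ₂²)) − z_α
    = 9.7 · √(51/389) − 1.282
    = 9.7 · 0.36208 − 1.282
    = 3.5122 − 1.282 = 2.2302 → 2.23
Power = Φ(2.23) = 0.987.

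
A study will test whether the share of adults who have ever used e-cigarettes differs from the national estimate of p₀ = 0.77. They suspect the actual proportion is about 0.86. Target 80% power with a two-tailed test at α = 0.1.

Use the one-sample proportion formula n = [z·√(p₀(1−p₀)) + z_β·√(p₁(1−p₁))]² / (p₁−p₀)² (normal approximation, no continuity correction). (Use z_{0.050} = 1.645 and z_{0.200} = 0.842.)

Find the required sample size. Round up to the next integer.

n = [z_{α/2}·√(p₀q₀) + z_β·√(p₁q₁)]² / (p₁ − p₀)²
  = [1.645·√(0.77·0.23) + 0.842·√(0.86·0.14)]² / (0.09)²
  = [1.645·0.4208 + 0.842·0.3470]² / 0.0081
  = [0.9844]² / 0.0081
  = 119.64
Round up → n = 120.

n = 120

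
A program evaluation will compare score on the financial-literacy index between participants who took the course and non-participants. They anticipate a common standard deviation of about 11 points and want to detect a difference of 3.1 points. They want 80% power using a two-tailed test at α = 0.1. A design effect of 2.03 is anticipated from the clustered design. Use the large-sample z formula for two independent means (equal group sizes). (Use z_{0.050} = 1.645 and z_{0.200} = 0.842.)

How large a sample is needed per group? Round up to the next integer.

n = 317 per group

n = (z_{α/2} + z_β)² · (σ₁² + σ₂²) / δ²
  = (1.645 + 0.842)² · (2·11² = 242) / 3.1²
  = 6.1852 · 242 / 9.61
  = 155.76
Design effect: 2.03 × 155.76 = 316.18.
Round up → n = 317 per group.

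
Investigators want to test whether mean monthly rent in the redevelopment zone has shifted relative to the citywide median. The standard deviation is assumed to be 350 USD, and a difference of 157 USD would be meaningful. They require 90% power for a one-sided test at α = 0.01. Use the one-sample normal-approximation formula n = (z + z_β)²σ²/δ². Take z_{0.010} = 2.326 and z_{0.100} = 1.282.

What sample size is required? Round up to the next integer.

n = (z_α + z_β)² · σ² / δ²
  = (2.326 + 1.282)² · 350² / 157²
  = 13.0177 · 122500 / 24649
  = 64.69
Round up → n = 65.

n = 65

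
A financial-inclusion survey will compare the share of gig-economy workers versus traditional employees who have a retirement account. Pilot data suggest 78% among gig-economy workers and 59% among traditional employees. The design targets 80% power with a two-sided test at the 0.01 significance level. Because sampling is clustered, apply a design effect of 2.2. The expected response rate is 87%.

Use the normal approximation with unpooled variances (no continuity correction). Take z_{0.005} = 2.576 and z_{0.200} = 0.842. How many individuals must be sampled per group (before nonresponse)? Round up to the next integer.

n = 339 per group

n = (z_{α/2} + z_β)² · [p₁(1−p₁) + p₂(1−p₂)] / (p₁ − p₂)²
  = (2.576 + 0.842)² · (0.78·0.22 + 0.59·0.41) / (0.19)²
  = (3.418)² · (0.1716 + 0.2419) / 0.0361
  = 11.6827 · 0.4135 / 0.0361
  = 133.82
Design effect: 2.2 × 133.82 = 294.40.
Adjust for 87% response: 294.40 / 0.87 = 338.39.
Round up → n = 339 per group.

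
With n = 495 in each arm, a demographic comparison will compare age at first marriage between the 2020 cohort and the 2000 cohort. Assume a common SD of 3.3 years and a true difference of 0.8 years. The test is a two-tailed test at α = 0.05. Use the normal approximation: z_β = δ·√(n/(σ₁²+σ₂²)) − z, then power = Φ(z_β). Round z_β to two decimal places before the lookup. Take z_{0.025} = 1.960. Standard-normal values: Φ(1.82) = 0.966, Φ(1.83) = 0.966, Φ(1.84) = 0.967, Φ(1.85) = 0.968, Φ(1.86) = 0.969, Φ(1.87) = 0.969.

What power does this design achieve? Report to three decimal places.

z_β = δ·√(n/(σ₁²+σ₂²)) − z_{α/2}
    = 0.8 · √(495/21.78) − 1.960
    = 0.8 · 4.76731 − 1.960
    = 3.8139 − 1.960 = 1.8539 → 1.85
Power = Φ(1.85) = 0.968.

Power ≈ 0.968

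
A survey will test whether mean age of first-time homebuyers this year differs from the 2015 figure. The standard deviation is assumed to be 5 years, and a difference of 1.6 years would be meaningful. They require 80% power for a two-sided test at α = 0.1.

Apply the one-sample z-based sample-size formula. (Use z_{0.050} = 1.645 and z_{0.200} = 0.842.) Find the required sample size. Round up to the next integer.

n = 61

n = (z_{α/2} + z_β)² · σ² / δ²
  = (1.645 + 0.842)² · 5² / 1.6²
  = 6.1852 · 25 / 2.56
  = 60.40
Round up → n = 61.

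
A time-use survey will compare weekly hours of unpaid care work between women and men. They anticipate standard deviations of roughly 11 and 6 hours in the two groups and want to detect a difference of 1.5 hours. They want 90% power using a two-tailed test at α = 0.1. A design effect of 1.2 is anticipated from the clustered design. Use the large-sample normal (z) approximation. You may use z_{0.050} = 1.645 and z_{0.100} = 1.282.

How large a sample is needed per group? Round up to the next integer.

n = (z_{α/2} + z_β)² · (σ₁² + σ₂²) / δ²
  = (1.645 + 1.282)² · (11² + 6² = 157) / 1.5²
  = 8.5673 · 157 / 2.25
  = 597.81
Design effect: 1.2 × 597.81 = 717.37.
Round up → n = 718 per group.

n = 718 per group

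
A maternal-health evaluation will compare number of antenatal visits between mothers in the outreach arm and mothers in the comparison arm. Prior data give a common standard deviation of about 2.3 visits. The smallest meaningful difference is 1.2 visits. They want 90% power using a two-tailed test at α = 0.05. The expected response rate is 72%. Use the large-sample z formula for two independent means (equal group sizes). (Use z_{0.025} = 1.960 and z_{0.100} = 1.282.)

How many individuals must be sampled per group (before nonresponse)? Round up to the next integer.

n = 108 per group

n = (z_{α/2} + z_β)² · (σ₁² + σ₂²) / δ²
  = (1.960 + 1.282)² · (2·2.3² = 10.58) / 1.2²
  = 10.5106 · 10.58 / 1.44
  = 77.22
Adjust for 72% response: 77.22 / 0.72 = 107.25.
Round up → n = 108 per group.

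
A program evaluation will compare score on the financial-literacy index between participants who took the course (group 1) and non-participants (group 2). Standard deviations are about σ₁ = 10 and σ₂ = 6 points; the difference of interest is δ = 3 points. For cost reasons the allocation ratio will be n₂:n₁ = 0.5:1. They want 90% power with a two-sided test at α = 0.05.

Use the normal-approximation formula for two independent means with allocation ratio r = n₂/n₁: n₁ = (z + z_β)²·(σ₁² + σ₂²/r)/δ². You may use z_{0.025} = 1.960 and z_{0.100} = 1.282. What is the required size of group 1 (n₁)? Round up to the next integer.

n₁ = 201

n₁ = (z_{α/2} + z_β)² · (σ₁² + σ₂²/r) / δ²
   = (1.960 + 1.282)² · (10² + 6²/0.5) / 3²
   = 10.5106 · (100 + 72) / 9
   = 10.5106 · 172 / 9
   = 200.87
Round up → n₁ = 201; n₂ = r·n₁ = 0.5 × 201 = 101.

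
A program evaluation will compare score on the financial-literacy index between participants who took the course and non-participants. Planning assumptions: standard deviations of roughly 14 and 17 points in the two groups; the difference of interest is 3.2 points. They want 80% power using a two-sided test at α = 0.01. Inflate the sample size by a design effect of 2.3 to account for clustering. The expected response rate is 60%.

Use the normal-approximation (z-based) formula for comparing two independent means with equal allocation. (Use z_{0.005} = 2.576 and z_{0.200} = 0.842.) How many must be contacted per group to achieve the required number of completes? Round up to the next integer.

n = 2122 per group

n = (z_{α/2} + z_β)² · (σ₁² + σ₂²) / δ²
  = (2.576 + 0.842)² · (14² + 17² = 485) / 3.2²
  = 11.6827 · 485 / 10.24
  = 553.33
Design effect: 2.3 × 553.33 = 1272.66.
Adjust for 60% response: 1272.66 / 0.60 = 2121.11.
Round up → n = 2122 per group.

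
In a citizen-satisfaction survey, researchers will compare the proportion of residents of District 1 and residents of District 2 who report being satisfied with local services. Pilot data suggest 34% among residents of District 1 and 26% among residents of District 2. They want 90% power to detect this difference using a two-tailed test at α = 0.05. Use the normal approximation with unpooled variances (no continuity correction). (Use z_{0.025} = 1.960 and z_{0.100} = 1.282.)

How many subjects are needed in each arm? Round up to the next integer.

n = 685 per group

n = (z_{α/2} + z_β)² · [p₁(1−p₁) + p₂(1−p₂)] / (p₁ − p₂)²
  = (1.960 + 1.282)² · (0.34·0.66 + 0.26·0.74) / (0.08)²
  = (3.242)² · (0.2244 + 0.1924) / 0.0064
  = 10.5106 · 0.4168 / 0.0064
  = 684.50
Round up → n = 685 per group.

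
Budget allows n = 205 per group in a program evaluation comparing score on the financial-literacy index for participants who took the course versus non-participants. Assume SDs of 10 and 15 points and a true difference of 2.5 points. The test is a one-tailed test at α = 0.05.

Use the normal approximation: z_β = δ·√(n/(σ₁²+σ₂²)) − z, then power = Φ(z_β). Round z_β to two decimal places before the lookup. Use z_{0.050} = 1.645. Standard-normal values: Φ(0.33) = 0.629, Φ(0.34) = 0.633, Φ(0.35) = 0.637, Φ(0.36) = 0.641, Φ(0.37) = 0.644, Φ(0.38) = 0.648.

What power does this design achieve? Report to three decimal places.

Power ≈ 0.633

z_β = δ·√(n/(σ₁²+σ₂²)) − z_α
    = 2.5 · √(205/325) − 1.645
    = 2.5 · 0.79421 − 1.645
    = 1.9855 − 1.645 = 0.3405 → 0.34
Power = Φ(0.34) = 0.633.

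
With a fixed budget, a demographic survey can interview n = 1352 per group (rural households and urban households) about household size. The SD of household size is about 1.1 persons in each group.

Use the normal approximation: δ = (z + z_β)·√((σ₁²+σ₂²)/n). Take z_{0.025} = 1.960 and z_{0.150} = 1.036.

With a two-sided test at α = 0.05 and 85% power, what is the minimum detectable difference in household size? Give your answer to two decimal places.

δ = (z_{α/2} + z_β) · √((σ₁²+σ₂²)/n)
  = (1.960 + 1.036) · √(2.42/1352)
  = 2.996 · √0.00179
  = 2.996 · 0.0423
  = 0.1268

Minimum detectable difference ≈ 0.13 persons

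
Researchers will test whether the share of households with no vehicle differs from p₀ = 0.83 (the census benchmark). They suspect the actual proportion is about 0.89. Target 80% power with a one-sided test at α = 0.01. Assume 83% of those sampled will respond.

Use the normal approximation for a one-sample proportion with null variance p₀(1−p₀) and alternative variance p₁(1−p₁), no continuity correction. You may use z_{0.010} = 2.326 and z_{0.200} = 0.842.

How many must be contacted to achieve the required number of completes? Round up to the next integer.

n = 433

n = [z_α·√(p₀q₀) + z_β·√(p₁q₁)]² / (p₁ − p₀)²
  = [2.326·√(0.83·0.17) + 0.842·√(0.89·0.11)]² / (0.06)²
  = [2.326·0.3756 + 0.842·0.3129]² / 0.0036
  = [1.1372]² / 0.0036
  = 359.21
Adjust for 83% response: 359.21 / 0.83 = 432.79.
Round up → n = 433.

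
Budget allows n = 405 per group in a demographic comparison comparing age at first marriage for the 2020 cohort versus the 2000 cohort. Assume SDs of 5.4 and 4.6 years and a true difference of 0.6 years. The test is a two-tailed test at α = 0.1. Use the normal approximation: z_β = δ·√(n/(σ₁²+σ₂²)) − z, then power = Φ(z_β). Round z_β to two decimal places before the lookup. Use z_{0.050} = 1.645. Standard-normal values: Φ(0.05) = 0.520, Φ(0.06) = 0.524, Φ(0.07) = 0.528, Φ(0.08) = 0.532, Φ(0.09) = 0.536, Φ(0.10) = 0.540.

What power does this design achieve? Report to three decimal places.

z_β = δ·√(n/(σ₁²+σ₂²)) − z_{α/2}
    = 0.6 · √(405/50.32) − 1.645
    = 0.6 · 2.83699 − 1.645
    = 1.7022 − 1.645 = 0.0572 → 0.06
Power = Φ(0.06) = 0.524.

Power ≈ 0.524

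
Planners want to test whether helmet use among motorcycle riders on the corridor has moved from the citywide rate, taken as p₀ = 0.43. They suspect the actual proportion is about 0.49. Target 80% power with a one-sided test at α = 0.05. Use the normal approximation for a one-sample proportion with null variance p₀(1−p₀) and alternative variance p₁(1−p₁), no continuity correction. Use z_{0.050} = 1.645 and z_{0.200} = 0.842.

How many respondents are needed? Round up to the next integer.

n = 424

n = [z_α·√(p₀q₀) + z_β·√(p₁q₁)]² / (p₁ − p₀)²
  = [1.645·√(0.43·0.57) + 0.842·√(0.49·0.51)]² / (0.06)²
  = [1.645·0.4951 + 0.842·0.4999]² / 0.0036
  = [1.2353]² / 0.0036
  = 423.89
Round up → n = 424.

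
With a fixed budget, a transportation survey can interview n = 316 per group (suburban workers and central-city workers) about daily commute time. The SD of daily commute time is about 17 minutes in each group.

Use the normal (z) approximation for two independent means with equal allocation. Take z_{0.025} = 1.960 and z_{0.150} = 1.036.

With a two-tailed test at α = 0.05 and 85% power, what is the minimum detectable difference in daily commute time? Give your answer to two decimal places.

δ = (z_{α/2} + z_β) · √((σ₁²+σ₂²)/n)
  = (1.960 + 1.036) · √(578/316)
  = 2.996 · √1.8291
  = 2.996 · 1.3524
  = 4.0519

Minimum detectable difference ≈ 4.05 minutes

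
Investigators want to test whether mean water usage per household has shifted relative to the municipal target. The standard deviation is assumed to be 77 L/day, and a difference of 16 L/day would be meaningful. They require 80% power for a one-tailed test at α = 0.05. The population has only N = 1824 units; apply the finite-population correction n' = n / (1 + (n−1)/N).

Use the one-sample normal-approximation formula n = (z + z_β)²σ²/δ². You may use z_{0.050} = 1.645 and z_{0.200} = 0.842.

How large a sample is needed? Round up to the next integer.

n = (z_α + z_β)² · σ² / δ²
  = (1.645 + 0.842)² · 77² / 16²
  = 6.1852 · 5929 / 256
  = 143.25
Finite-population correction (N = 1824): 143.25 / (1 + (143.25 − 1)/1824) = 132.89.
Round up → n = 133.

n = 133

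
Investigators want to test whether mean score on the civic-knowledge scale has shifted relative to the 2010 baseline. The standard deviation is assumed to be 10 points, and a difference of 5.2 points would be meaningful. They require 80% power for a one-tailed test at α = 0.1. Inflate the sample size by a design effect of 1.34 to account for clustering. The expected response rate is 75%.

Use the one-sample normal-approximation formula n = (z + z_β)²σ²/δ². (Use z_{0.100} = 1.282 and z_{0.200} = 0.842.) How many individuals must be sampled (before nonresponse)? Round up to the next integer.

n = (z_α + z_β)² · σ² / δ²
  = (1.282 + 0.842)² · 10² / 5.2²
  = 4.5114 · 100 / 27.04
  = 16.68
Design effect: 1.34 × 16.68 = 22.36.
Adjust for 75% response: 22.36 / 0.75 = 29.81.
Round up → n = 30.

n = 30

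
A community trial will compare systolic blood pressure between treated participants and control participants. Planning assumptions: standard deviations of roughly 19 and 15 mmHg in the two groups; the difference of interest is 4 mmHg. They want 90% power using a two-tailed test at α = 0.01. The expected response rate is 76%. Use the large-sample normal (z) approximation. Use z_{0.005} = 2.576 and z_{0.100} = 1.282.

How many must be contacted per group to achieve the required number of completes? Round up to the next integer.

n = (z_{α/2} + z_β)² · (σ₁² + σ₂²) / δ²
  = (2.576 + 1.282)² · (19² + 15² = 586) / 4²
  = 14.8842 · 586 / 16
  = 545.13
Adjust for 76% response: 545.13 / 0.76 = 717.28.
Round up → n = 718 per group.

n = 718 per group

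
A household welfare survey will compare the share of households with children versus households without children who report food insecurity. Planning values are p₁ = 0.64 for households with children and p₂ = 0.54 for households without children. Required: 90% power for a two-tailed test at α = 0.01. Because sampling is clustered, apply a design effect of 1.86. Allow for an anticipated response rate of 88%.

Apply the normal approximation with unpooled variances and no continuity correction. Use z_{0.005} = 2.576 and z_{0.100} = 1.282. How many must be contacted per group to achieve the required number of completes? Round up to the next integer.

n = 1507 per group

n = (z_{α/2} + z_β)² · [p₁(1−p₁) + p₂(1−p₂)] / (p₁ − p₂)²
  = (2.576 + 1.282)² · (0.64·0.36 + 0.54·0.46) / (0.10)²
  = (3.858)² · (0.2304 + 0.2484) / 0.0100
  = 14.8842 · 0.4788 / 0.0100
  = 712.65
Design effect: 1.86 × 712.65 = 1325.54.
Adjust for 88% response: 1325.54 / 0.88 = 1506.29.
Round up → n = 1507 per group.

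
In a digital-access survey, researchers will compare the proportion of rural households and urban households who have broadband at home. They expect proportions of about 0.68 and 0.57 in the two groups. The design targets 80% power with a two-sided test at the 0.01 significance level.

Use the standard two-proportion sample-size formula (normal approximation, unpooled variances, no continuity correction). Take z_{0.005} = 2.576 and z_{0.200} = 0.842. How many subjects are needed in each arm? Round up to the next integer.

n = 447 per group

n = (z_{α/2} + z_β)² · [p₁(1−p₁) + p₂(1−p₂)] / (p₁ − p₂)²
  = (2.576 + 0.842)² · (0.68·0.32 + 0.57·0.43) / (0.11)²
  = (3.418)² · (0.2176 + 0.2451) / 0.0121
  = 11.6827 · 0.4627 / 0.0121
  = 446.74
Round up → n = 447 per group.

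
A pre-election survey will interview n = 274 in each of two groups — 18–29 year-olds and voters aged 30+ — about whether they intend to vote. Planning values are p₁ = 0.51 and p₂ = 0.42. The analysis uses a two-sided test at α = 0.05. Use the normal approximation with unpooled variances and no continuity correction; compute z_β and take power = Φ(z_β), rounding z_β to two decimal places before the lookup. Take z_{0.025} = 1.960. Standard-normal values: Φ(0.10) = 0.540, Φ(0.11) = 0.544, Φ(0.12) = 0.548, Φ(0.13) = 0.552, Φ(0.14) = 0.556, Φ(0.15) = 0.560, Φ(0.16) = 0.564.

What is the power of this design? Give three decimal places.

Power ≈ 0.564

z_β = |p₁−p₂|·√(n/[p₁q₁+p₂q₂]) − z_{α/2}
    = 0.09 · √(274/0.4935) − 1.960
    = 0.09 · 23.5631 − 1.960
    = 2.1207 − 1.960 = 0.1607 → 0.16
Power = Φ(0.16) = 0.564.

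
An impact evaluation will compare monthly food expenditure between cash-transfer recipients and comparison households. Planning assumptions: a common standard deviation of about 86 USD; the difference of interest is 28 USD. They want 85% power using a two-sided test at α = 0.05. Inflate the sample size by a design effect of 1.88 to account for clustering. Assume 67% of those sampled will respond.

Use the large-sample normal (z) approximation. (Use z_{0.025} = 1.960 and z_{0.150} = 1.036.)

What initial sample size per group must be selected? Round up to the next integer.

n = (z_{α/2} + z_β)² · (σ₁² + σ₂²) / δ²
  = (1.960 + 1.036)² · (2·86² = 14792) / 28²
  = 8.9760 · 14792 / 784
  = 169.35
Design effect: 1.88 × 169.35 = 318.38.
Adjust for 67% response: 318.38 / 0.67 = 475.20.
Round up → n = 476 per group.

n = 476 per group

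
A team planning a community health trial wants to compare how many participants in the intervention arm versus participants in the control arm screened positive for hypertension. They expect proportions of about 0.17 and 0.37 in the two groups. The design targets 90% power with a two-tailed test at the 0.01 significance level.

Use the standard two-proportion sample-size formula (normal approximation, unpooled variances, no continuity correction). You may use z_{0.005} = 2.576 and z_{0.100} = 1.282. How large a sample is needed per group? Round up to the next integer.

n = (z_{α/2} + z_β)² · [p₁(1−p₁) + p₂(1−p₂)] / (p₁ − p₂)²
  = (2.576 + 1.282)² · (0.17·0.83 + 0.37·0.63) / (-0.20)²
  = (3.858)² · (0.1411 + 0.2331) / 0.0400
  = 14.8842 · 0.3742 / 0.0400
  = 139.24
Round up → n = 140 per group.

n = 140 per group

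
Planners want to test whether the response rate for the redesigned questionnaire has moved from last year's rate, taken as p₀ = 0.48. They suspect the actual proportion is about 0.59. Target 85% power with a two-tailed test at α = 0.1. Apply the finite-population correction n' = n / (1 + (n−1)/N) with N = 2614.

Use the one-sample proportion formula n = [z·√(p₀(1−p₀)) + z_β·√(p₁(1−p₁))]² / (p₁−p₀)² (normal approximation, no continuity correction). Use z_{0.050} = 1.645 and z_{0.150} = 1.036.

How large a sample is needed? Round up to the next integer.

n = [z_{α/2}·√(p₀q₀) + z_β·√(p₁q₁)]² / (p₁ − p₀)²
  = [1.645·√(0.48·0.52) + 1.036·√(0.59·0.41)]² / (0.11)²
  = [1.645·0.4996 + 1.036·0.4918]² / 0.0121
  = [1.3314]² / 0.0121
  = 146.49
Finite-population correction (N = 2614): 146.49 / (1 + (146.49 − 1)/2614) = 138.77.
Round up → n = 139.

n = 139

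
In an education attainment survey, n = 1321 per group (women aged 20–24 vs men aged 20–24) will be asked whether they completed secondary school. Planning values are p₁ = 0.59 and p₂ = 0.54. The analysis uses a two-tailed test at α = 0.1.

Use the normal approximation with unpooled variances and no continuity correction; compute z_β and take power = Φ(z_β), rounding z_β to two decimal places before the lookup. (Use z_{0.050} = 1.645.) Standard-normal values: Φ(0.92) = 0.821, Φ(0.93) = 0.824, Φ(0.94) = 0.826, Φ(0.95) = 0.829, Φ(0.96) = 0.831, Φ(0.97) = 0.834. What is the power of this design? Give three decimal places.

z_β = |p₁−p₂|·√(n/[p₁q₁+p₂q₂]) − z_{α/2}
    = 0.05 · √(1321/0.4903) − 1.645
    = 0.05 · 51.9063 − 1.645
    = 2.5953 − 1.645 = 0.9503 → 0.95
Power = Φ(0.95) = 0.829.

Power ≈ 0.829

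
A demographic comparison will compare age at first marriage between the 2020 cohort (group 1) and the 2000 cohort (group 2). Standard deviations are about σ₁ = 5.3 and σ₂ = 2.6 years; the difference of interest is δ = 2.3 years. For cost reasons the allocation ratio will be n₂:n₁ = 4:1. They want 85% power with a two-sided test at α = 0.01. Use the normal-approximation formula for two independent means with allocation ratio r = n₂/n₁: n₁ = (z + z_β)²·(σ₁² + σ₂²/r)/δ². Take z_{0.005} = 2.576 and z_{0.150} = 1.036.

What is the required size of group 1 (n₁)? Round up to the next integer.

n₁ = (z_{α/2} + z_β)² · (σ₁² + σ₂²/r) / δ²
   = (2.576 + 1.036)² · (5.3² + 2.6²/4) / 2.3²
   = 13.0465 · (28.09 + 1.69) / 5.29
   = 13.0465 · 29.78 / 5.29
   = 73.45
Round up → n₁ = 74; n₂ = r·n₁ = 4 × 74 = 296.

n₁ = 74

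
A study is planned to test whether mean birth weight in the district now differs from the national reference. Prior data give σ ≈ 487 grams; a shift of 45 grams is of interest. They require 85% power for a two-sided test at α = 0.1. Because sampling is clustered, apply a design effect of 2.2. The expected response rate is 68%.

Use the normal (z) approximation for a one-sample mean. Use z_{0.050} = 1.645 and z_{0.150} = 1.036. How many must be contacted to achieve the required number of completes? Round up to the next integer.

n = 2724

n = (z_{α/2} + z_β)² · σ² / δ²
  = (1.645 + 1.036)² · 487² / 45²
  = 7.1878 · 237169 / 2025
  = 841.83
Design effect: 2.2 × 841.83 = 1852.04.
Adjust for 68% response: 1852.04 / 0.68 = 2723.58.
Round up → n = 2724.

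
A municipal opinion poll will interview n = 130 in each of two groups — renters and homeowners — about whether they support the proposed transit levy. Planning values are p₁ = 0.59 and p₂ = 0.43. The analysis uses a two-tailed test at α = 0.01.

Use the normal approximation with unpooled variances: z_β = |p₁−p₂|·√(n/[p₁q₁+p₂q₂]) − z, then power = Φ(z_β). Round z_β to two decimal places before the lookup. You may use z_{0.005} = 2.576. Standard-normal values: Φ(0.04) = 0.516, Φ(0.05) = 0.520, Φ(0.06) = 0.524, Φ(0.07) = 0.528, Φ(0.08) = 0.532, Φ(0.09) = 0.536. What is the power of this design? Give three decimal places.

Power ≈ 0.516

z_β = |p₁−p₂|·√(n/[p₁q₁+p₂q₂]) − z_{α/2}
    = 0.16 · √(130/0.4870) − 2.576
    = 0.16 · 16.3383 − 2.576
    = 2.6141 − 2.576 = 0.0381 → 0.04
Power = Φ(0.04) = 0.516.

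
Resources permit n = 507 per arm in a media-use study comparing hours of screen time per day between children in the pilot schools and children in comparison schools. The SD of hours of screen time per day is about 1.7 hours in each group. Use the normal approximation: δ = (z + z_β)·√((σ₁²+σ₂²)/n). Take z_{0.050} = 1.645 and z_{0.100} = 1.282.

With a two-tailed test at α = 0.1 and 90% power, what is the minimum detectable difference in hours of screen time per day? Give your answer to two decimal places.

δ = (z_{α/2} + z_β) · √((σ₁²+σ₂²)/n)
  = (1.645 + 1.282) · √(5.78/507)
  = 2.927 · √0.0114
  = 2.927 · 0.1068
  = 0.3125

Minimum detectable difference ≈ 0.31 hours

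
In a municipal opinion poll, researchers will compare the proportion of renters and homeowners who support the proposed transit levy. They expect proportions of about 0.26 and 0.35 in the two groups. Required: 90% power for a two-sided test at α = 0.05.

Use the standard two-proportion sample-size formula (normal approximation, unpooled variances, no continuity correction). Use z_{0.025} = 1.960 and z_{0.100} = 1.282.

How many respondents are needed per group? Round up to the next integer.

n = (z_{α/2} + z_β)² · [p₁(1−p₁) + p₂(1−p₂)] / (p₁ − p₂)²
  = (1.960 + 1.282)² · (0.26·0.74 + 0.35·0.65) / (-0.09)²
  = (3.242)² · (0.1924 + 0.2275) / 0.0081
  = 10.5106 · 0.4199 / 0.0081
  = 544.86
Round up → n = 545 per group.

n = 545 per group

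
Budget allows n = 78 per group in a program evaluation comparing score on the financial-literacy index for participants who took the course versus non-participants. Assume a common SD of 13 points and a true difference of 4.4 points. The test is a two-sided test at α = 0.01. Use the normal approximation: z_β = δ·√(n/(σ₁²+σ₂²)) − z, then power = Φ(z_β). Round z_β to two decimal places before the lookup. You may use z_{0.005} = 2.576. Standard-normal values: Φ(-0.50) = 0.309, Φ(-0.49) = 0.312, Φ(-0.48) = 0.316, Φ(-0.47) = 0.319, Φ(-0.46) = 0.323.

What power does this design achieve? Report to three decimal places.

Power ≈ 0.323

z_β = δ·√(n/(σ₁²+σ₂²)) − z_{α/2}
    = 4.4 · √(78/338) − 2.576
    = 4.4 · 0.48038 − 2.576
    = 2.1137 − 2.576 = -0.4623 → -0.46
Power = Φ(-0.46) = 0.323.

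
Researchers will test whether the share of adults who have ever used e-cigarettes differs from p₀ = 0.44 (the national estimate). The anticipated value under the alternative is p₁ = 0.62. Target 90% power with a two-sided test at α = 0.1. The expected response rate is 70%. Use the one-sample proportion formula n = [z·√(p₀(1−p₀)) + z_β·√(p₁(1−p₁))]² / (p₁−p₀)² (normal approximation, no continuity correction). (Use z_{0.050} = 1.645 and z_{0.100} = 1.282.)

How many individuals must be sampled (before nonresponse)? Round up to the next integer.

n = [z_{α/2}·√(p₀q₀) + z_β·√(p₁q₁)]² / (p₁ − p₀)²
  = [1.645·√(0.44·0.56) + 1.282·√(0.62·0.38)]² / (0.18)²
  = [1.645·0.4964 + 1.282·0.4854]² / 0.0324
  = [1.4388]² / 0.0324
  = 63.90
Adjust for 70% response: 63.90 / 0.70 = 91.28.
Round up → n = 92.

n = 92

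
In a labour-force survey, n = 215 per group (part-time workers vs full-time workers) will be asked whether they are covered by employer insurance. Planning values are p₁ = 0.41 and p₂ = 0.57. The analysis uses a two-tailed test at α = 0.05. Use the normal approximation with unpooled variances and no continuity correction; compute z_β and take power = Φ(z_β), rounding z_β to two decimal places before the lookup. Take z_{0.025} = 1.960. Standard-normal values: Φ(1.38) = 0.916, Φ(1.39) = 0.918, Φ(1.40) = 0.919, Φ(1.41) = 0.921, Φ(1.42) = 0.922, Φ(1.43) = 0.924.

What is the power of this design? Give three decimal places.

Power ≈ 0.919

z_β = |p₁−p₂|·√(n/[p₁q₁+p₂q₂]) − z_{α/2}
    = 0.16 · √(215/0.4870) − 1.960
    = 0.16 · 21.0114 − 1.960
    = 3.3618 − 1.960 = 1.4018 → 1.40
Power = Φ(1.40) = 0.919.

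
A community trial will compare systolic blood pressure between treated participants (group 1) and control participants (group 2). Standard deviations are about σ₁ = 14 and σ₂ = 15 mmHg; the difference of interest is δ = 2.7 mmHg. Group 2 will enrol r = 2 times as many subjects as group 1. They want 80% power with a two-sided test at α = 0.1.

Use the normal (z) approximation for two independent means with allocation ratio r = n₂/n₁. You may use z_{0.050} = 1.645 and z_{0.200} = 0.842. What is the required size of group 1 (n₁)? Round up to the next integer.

n₁ = (z_{α/2} + z_β)² · (σ₁² + σ₂²/r) / δ²
   = (1.645 + 0.842)² · (14² + 15²/2) / 2.7²
   = 6.1852 · (196 + 112.5) / 7.29
   = 6.1852 · 308.5 / 7.29
   = 261.75
Round up → n₁ = 262; n₂ = r·n₁ = 2 × 262 = 524.

n₁ = 262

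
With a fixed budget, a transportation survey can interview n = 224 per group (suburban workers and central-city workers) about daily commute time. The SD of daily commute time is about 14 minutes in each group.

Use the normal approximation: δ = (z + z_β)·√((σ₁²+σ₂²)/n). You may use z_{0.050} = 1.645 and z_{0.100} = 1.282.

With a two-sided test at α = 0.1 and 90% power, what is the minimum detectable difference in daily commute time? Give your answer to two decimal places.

Minimum detectable difference ≈ 3.87 minutes

δ = (z_{α/2} + z_β) · √((σ₁²+σ₂²)/n)
  = (1.645 + 1.282) · √(392/224)
  = 2.927 · √1.75
  = 2.927 · 1.3229
  = 3.8721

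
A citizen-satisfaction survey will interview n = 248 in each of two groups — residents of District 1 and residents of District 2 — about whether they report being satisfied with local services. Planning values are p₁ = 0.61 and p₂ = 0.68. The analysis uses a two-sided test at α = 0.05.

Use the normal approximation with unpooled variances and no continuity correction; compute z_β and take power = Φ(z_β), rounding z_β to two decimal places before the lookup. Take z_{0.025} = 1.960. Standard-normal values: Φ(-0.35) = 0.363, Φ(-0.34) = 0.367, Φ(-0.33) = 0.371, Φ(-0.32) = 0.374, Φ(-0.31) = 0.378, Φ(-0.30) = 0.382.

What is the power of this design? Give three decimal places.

z_β = |p₁−p₂|·√(n/[p₁q₁+p₂q₂]) − z_{α/2}
    = 0.07 · √(248/0.4555) − 1.960
    = 0.07 · 23.3336 − 1.960
    = 1.6334 − 1.960 = -0.3266 → -0.33
Power = Φ(-0.33) = 0.371.

Power ≈ 0.371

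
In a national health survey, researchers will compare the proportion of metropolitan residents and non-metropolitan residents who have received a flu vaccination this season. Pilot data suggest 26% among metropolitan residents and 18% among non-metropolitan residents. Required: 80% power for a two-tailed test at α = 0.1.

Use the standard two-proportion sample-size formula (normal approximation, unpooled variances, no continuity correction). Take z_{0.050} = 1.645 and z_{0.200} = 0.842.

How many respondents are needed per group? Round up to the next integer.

n = (z_{α/2} + z_β)² · [p₁(1−p₁) + p₂(1−p₂)] / (p₁ − p₂)²
  = (1.645 + 0.842)² · (0.26·0.74 + 0.18·0.82) / (0.08)²
  = (2.487)² · (0.1924 + 0.1476) / 0.0064
  = 6.1852 · 0.3400 / 0.0064
  = 328.59
Round up → n = 329 per group.

n = 329 per group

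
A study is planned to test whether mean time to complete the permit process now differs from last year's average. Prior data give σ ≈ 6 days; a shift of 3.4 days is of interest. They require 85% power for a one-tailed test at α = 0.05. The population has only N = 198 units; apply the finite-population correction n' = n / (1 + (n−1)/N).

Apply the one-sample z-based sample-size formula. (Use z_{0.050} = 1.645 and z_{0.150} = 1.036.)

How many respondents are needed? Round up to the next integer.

n = 21

n = (z_α + z_β)² · σ² / δ²
  = (1.645 + 1.036)² · 6² / 3.4²
  = 7.1878 · 36 / 11.56
  = 22.38
Finite-population correction (N = 198): 22.38 / (1 + (22.38 − 1)/198) = 20.20.
Round up → n = 21.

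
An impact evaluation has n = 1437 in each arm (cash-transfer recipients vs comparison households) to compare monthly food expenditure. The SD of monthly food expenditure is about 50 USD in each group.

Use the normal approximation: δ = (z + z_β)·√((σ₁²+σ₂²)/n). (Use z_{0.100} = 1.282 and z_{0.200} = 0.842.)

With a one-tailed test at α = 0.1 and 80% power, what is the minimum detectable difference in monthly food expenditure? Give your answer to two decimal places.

δ = (z_α + z_β) · √((σ₁²+σ₂²)/n)
  = (1.282 + 0.842) · √(5000/1437)
  = 2.124 · √3.4795
  = 2.124 · 1.8653
  = 3.9620

Minimum detectable difference ≈ 3.96 USD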